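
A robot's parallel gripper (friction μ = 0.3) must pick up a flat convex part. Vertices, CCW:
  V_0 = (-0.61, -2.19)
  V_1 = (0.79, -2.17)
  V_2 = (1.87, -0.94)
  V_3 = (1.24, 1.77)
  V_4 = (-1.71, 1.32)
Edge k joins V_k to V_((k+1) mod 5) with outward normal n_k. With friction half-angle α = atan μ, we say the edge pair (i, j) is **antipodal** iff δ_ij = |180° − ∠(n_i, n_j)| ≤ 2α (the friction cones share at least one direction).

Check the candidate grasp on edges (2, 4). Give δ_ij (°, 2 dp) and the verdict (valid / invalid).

α = atan 0.3 = 16.70°;  2α = 33.40°
edge 2: e_2 = (-0.63, +2.71);  n_2 = (+0.9740, +0.2264)
edge 4: e_4 = (+1.10, -3.51);  n_4 = (-0.9542, -0.2990)
∠(n_2, n_4) = 175.69°
δ = |180° − 175.69°| = 4.31°
4.31° ≤ 2α = 33.40°  →  valid

δ = 4.31°, valid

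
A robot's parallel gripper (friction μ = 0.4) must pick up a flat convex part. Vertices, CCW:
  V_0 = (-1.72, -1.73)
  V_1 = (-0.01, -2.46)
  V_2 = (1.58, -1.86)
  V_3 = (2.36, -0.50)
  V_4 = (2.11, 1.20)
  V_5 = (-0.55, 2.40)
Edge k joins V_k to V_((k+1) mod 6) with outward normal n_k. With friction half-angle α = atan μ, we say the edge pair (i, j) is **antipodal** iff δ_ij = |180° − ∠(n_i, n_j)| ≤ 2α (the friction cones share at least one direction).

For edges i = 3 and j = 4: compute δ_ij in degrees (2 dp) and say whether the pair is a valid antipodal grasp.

δ = 122.65°, invalid

α = atan 0.4 = 21.80°;  2α = 43.60°
edge 3: e_3 = (-0.25, +1.70);  n_3 = (+0.9894, +0.1455)
edge 4: e_4 = (-2.66, +1.20);  n_4 = (+0.4112, +0.9115)
∠(n_3, n_4) = 57.35°
δ = |180° − 57.35°| = 122.65°
122.65° > 2α = 43.60°  →  invalid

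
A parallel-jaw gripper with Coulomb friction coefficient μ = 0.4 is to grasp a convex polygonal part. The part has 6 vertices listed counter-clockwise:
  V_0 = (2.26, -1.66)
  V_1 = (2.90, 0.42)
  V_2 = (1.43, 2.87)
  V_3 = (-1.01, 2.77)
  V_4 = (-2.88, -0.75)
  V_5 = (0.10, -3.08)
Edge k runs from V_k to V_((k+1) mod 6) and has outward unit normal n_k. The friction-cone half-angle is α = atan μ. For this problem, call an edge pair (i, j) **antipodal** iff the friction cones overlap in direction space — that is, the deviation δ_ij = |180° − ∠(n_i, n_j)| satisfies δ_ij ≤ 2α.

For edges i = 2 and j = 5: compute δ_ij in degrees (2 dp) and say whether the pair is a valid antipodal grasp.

α = atan 0.4 = 21.80°;  2α = 43.60°
edge 2: e_2 = (-2.44, -0.10);  n_2 = (-0.0409, +0.9992)
edge 5: e_5 = (+2.16, +1.42);  n_5 = (+0.5493, -0.8356)
∠(n_2, n_5) = 149.03°
δ = |180° − 149.03°| = 30.97°
30.97° ≤ 2α = 43.60°  →  valid

δ = 30.97°, valid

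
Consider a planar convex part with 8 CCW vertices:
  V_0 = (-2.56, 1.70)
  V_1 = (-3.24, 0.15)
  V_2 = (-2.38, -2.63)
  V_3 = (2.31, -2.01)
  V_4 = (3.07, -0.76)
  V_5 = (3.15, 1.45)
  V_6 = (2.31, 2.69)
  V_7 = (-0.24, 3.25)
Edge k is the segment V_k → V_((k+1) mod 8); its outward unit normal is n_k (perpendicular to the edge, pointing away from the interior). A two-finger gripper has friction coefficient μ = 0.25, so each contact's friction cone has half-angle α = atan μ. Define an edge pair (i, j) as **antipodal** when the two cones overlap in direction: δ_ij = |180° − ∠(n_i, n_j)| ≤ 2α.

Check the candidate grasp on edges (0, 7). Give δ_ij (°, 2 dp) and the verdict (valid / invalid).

α = atan 0.25 = 14.04°;  2α = 28.07°
edge 0: e_0 = (-0.68, -1.55);  n_0 = (-0.9158, +0.4017)
edge 7: e_7 = (-2.32, -1.55);  n_7 = (-0.5555, +0.8315)
∠(n_0, n_7) = 32.57°
δ = |180° − 32.57°| = 147.43°
147.43° > 2α = 28.07°  →  invalid

δ = 147.43°, invalid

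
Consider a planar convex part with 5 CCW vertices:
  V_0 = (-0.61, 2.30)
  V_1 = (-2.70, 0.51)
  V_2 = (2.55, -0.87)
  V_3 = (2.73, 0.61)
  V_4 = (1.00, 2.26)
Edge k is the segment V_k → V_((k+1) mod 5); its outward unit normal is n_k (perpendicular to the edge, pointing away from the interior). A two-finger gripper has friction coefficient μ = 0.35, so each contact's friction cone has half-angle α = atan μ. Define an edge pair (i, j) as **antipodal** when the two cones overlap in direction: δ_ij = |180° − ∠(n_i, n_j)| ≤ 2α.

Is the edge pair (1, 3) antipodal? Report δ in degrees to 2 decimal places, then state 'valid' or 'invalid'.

α = atan 0.35 = 19.29°;  2α = 38.58°
edge 1: e_1 = (+5.25, -1.38);  n_1 = (-0.2542, -0.9671)
edge 3: e_3 = (-1.73, +1.65);  n_3 = (+0.6902, +0.7236)
∠(n_1, n_3) = 151.08°
δ = |180° − 151.08°| = 28.92°
28.92° ≤ 2α = 38.58°  →  valid

δ = 28.92°, valid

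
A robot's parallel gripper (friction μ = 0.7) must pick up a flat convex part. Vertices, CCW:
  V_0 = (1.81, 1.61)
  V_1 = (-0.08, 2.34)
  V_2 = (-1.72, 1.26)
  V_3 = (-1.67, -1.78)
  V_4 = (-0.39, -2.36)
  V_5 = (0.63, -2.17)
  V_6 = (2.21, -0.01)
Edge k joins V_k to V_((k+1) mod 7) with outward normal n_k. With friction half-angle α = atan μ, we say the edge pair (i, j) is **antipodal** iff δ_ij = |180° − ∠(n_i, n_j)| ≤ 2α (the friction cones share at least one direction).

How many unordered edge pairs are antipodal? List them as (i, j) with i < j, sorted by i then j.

α = atan 0.7 = 34.99°;  2α = 69.98°
n_0 = (+0.3603, +0.9328)
n_1 = (-0.5500, +0.8352)
n_2 = (-0.9999, -0.0164)
n_3 = (-0.4127, -0.9109)
n_4 = (+0.1831, -0.9831)
n_5 = (+0.8071, -0.5904)
n_6 = (+0.9708, +0.2397)
  (0,1): δ = 125.51°  ·
  (0,2): δ = 67.94°  ✓
  (0,3): δ = 3.26°  ✓
  (0,4): δ = 31.67°  ✓
  (0,5): δ = 74.93°  ·
  (0,6): δ = 124.99°  ·
  (1,2): δ = 122.42°  ·
  (1,3): δ = 57.74°  ✓
  (1,4): δ = 22.81°  ✓
  (1,5): δ = 20.45°  ✓
  (1,6): δ = 70.50°  ·
  (2,3): δ = 115.32°  ·
  (2,4): δ = 80.39°  ·
  (2,5): δ = 37.13°  ✓
  (2,6): δ = 12.93°  ✓
  (3,4): δ = 145.07°  ·
  (3,5): δ = 101.81°  ·
  (3,6): δ = 51.75°  ✓
  (4,5): δ = 136.74°  ·
  (4,6): δ = 86.68°  ·
  (5,6): δ = 129.95°  ·
antipodal pairs: 9

count = 9; pairs: (0,2), (0,3), (0,4), (1,3), (1,4), (1,5), (2,5), (2,6), (3,6)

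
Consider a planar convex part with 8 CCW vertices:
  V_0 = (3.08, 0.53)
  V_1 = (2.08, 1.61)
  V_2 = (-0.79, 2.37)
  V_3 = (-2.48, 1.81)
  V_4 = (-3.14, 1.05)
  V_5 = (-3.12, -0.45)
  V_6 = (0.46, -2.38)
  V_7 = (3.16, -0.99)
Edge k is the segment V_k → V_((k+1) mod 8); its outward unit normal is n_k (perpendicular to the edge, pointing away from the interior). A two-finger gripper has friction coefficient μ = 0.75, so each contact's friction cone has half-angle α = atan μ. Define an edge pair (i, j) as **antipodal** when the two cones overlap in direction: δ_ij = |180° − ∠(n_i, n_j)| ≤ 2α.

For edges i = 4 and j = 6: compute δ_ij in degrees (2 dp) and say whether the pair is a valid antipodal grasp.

δ = 63.52°, valid

α = atan 0.75 = 36.87°;  2α = 73.74°
edge 4: e_4 = (+0.02, -1.50);  n_4 = (-0.9999, -0.0133)
edge 6: e_6 = (+2.70, +1.39);  n_6 = (+0.4577, -0.8891)
∠(n_4, n_6) = 116.48°
δ = |180° − 116.48°| = 63.52°
63.52° ≤ 2α = 73.74°  →  valid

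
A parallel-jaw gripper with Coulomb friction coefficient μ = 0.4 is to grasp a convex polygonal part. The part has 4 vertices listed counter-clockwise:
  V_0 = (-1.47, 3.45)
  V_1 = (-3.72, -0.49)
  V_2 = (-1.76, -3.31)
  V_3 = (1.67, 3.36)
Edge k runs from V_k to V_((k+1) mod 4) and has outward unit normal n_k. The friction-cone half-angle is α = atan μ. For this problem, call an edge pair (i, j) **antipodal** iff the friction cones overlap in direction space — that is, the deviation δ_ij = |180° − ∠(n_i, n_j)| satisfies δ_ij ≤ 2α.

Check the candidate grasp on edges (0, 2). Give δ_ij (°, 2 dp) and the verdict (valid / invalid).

δ = 2.52°, valid

α = atan 0.4 = 21.80°;  2α = 43.60°
edge 0: e_0 = (-2.25, -3.94);  n_0 = (-0.8684, +0.4959)
edge 2: e_2 = (+3.43, +6.67);  n_2 = (+0.8893, -0.4573)
∠(n_0, n_2) = 177.48°
δ = |180° − 177.48°| = 2.52°
2.52° ≤ 2α = 43.60°  →  valid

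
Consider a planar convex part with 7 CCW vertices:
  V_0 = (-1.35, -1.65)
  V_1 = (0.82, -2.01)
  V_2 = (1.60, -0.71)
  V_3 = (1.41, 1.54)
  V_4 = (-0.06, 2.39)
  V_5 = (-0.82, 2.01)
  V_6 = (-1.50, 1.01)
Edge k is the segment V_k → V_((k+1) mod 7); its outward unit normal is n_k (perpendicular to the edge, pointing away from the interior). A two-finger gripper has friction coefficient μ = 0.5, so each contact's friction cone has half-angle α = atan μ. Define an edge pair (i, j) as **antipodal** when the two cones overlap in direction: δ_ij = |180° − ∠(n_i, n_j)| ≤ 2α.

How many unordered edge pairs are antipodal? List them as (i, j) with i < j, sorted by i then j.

α = atan 0.5 = 26.57°;  2α = 53.13°
n_0 = (-0.1637, -0.9865)
n_1 = (+0.8575, -0.5145)
n_2 = (+0.9965, +0.0841)
n_3 = (+0.5006, +0.8657)
n_4 = (-0.4472, +0.8944)
n_5 = (-0.8269, +0.5623)
n_6 = (-0.9984, -0.0563)
  (0,1): δ = 111.54°  ·
  (0,2): δ = 75.75°  ·
  (0,3): δ = 20.62°  ✓
  (0,4): δ = 35.98°  ✓
  (0,5): δ = 65.20°  ·
  (0,6): δ = 102.65°  ·
  (1,2): δ = 144.21°  ·
  (1,3): δ = 89.07°  ·
  (1,4): δ = 32.47°  ✓
  (1,5): δ = 3.25°  ✓
  (1,6): δ = 34.19°  ✓
  (2,3): δ = 124.86°  ·
  (2,4): δ = 68.26°  ·
  (2,5): δ = 39.04°  ✓
  (2,6): δ = 1.60°  ✓
  (3,4): δ = 123.40°  ·
  (3,5): δ = 94.18°  ·
  (3,6): δ = 56.73°  ·
  (4,5): δ = 150.78°  ·
  (4,6): δ = 113.34°  ·
  (5,6): δ = 142.56°  ·
antipodal pairs: 7

count = 7; pairs: (0,3), (0,4), (1,4), (1,5), (1,6), (2,5), (2,6)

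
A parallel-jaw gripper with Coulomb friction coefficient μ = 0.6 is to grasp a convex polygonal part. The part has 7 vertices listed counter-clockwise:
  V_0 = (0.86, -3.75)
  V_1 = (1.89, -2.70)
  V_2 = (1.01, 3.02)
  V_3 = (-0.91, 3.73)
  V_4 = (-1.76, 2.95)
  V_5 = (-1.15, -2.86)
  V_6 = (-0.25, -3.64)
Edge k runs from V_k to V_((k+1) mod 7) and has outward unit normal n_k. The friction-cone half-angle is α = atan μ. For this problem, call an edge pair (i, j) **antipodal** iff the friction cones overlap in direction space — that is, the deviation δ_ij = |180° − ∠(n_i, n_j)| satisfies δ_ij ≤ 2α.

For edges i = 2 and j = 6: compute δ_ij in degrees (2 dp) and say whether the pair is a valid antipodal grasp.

α = atan 0.6 = 30.96°;  2α = 61.93°
edge 2: e_2 = (-1.92, +0.71);  n_2 = (+0.3468, +0.9379)
edge 6: e_6 = (+1.11, -0.11);  n_6 = (-0.0986, -0.9951)
∠(n_2, n_6) = 165.37°
δ = |180° − 165.37°| = 14.63°
14.63° ≤ 2α = 61.93°  →  valid

δ = 14.63°, valid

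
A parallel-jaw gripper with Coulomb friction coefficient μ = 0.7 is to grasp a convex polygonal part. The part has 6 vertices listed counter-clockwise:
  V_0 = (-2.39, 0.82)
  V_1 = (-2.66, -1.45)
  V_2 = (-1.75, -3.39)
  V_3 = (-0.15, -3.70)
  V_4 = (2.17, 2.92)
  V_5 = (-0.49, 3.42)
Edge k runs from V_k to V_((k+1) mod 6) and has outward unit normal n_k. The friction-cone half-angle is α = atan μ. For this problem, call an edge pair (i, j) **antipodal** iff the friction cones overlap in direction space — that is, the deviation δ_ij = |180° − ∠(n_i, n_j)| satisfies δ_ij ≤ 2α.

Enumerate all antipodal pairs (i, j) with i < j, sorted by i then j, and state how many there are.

α = atan 0.7 = 34.99°;  2α = 69.98°
n_0 = (-0.9930, +0.1181)
n_1 = (-0.9053, -0.4247)
n_2 = (-0.1902, -0.9817)
n_3 = (+0.9437, -0.3307)
n_4 = (+0.1847, +0.9828)
n_5 = (-0.8074, +0.5900)
  (0,1): δ = 148.09°  ·
  (0,2): δ = 94.18°  ·
  (0,3): δ = 12.53°  ✓
  (0,4): δ = 86.14°  ·
  (0,5): δ = 150.62°  ·
  (1,2): δ = 126.10°  ·
  (1,3): δ = 44.44°  ✓
  (1,4): δ = 54.22°  ✓
  (1,5): δ = 118.71°  ·
  (2,3): δ = 98.35°  ·
  (2,4): δ = 0.32°  ✓
  (2,5): δ = 64.81°  ✓
  (3,4): δ = 81.33°  ·
  (3,5): δ = 16.85°  ✓
  (4,5): δ = 115.51°  ·
antipodal pairs: 6

count = 6; pairs: (0,3), (1,3), (1,4), (2,4), (2,5), (3,5)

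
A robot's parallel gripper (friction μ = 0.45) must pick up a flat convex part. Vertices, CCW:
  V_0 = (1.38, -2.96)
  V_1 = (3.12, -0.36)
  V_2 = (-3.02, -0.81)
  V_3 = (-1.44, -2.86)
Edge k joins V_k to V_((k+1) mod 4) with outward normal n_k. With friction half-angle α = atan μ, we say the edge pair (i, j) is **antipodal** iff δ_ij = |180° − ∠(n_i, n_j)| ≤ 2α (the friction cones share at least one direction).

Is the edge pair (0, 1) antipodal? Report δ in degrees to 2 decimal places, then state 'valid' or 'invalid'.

δ = 52.02°, invalid

α = atan 0.45 = 24.23°;  2α = 48.46°
edge 0: e_0 = (+1.74, +2.60);  n_0 = (+0.8311, -0.5562)
edge 1: e_1 = (-6.14, -0.45);  n_1 = (-0.0731, +0.9973)
∠(n_0, n_1) = 127.98°
δ = |180° − 127.98°| = 52.02°
52.02° > 2α = 48.46°  →  invalid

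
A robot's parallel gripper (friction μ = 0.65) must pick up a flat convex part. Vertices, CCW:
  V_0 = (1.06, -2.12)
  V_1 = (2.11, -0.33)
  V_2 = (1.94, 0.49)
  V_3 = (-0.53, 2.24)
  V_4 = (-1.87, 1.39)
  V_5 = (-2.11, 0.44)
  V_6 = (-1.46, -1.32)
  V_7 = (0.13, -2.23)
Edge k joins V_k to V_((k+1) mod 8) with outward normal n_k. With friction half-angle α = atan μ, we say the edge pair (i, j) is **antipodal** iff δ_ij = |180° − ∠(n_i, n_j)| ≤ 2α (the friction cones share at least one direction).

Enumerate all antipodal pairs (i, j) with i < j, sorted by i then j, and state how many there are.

count = 11; pairs: (0,3), (0,4), (0,5), (1,4), (1,5), (1,6), (2,5), (2,6), (2,7), (3,6), (3,7)

α = atan 0.65 = 33.02°;  2α = 66.05°
n_0 = (+0.8626, -0.5060)
n_1 = (+0.9792, +0.2030)
n_2 = (+0.5781, +0.8160)
n_3 = (-0.5357, +0.8444)
n_4 = (-0.9695, +0.2449)
n_5 = (-0.9381, -0.3464)
n_6 = (-0.4967, -0.8679)
n_7 = (+0.1175, -0.9931)
  (0,1): δ = 137.89°  ·
  (0,2): δ = 94.92°  ·
  (0,3): δ = 27.22°  ✓
  (0,4): δ = 16.22°  ✓
  (0,5): δ = 50.67°  ✓
  (0,6): δ = 90.61°  ·
  (0,7): δ = 127.14°  ·
  (1,2): δ = 137.03°  ·
  (1,3): δ = 69.32°  ·
  (1,4): δ = 25.89°  ✓
  (1,5): δ = 8.56°  ✓
  (1,6): δ = 48.50°  ✓
  (1,7): δ = 85.03°  ·
  (2,3): δ = 112.29°  ·
  (2,4): δ = 68.86°  ·
  (2,5): δ = 34.41°  ✓
  (2,6): δ = 5.53°  ✓
  (2,7): δ = 42.06°  ✓
  (3,4): δ = 136.57°  ·
  (3,5): δ = 102.12°  ·
  (3,6): δ = 62.17°  ✓
  (3,7): δ = 25.64°  ✓
  (4,5): δ = 145.55°  ·
  (4,6): δ = 105.61°  ·
  (4,7): δ = 69.08°  ·
  (5,6): δ = 140.05°  ·
  (5,7): δ = 103.52°  ·
  (6,7): δ = 143.47°  ·
antipodal pairs: 11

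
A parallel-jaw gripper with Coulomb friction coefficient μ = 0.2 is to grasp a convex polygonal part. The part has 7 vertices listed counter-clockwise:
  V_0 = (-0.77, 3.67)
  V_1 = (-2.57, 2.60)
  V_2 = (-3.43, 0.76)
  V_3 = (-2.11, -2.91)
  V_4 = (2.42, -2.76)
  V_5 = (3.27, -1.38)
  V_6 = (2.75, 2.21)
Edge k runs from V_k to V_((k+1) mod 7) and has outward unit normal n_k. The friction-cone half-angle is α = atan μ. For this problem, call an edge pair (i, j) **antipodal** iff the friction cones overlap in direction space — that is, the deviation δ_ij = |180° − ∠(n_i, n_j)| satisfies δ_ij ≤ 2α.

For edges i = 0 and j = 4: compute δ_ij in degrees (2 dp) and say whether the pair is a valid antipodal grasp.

δ = 27.64°, invalid

α = atan 0.2 = 11.31°;  2α = 22.62°
edge 0: e_0 = (-1.80, -1.07);  n_0 = (-0.5110, +0.8596)
edge 4: e_4 = (+0.85, +1.38);  n_4 = (+0.8514, -0.5244)
∠(n_0, n_4) = 152.36°
δ = |180° − 152.36°| = 27.64°
27.64° > 2α = 22.62°  →  invalid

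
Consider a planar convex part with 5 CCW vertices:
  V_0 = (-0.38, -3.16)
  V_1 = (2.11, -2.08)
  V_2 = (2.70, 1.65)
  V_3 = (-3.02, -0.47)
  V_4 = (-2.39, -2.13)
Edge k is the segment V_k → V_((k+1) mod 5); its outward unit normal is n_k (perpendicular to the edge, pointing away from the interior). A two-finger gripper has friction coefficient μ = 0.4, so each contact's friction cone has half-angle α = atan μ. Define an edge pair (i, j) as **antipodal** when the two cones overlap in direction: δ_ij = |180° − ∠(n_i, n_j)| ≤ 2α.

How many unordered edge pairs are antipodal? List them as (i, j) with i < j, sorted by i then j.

count = 2; pairs: (0,2), (1,3)

α = atan 0.4 = 21.80°;  2α = 43.60°
n_0 = (+0.3979, -0.9174)
n_1 = (+0.9877, -0.1562)
n_2 = (-0.3475, +0.9377)
n_3 = (-0.9349, -0.3548)
n_4 = (-0.4560, -0.8900)
  (0,1): δ = 122.44°  ·
  (0,2): δ = 3.11°  ✓
  (0,3): δ = 87.33°  ·
  (0,4): δ = 129.42°  ·
  (1,2): δ = 60.68°  ·
  (1,3): δ = 29.77°  ✓
  (1,4): δ = 71.86°  ·
  (2,3): δ = 89.55°  ·
  (2,4): δ = 47.47°  ·
  (3,4): δ = 137.91°  ·
antipodal pairs: 2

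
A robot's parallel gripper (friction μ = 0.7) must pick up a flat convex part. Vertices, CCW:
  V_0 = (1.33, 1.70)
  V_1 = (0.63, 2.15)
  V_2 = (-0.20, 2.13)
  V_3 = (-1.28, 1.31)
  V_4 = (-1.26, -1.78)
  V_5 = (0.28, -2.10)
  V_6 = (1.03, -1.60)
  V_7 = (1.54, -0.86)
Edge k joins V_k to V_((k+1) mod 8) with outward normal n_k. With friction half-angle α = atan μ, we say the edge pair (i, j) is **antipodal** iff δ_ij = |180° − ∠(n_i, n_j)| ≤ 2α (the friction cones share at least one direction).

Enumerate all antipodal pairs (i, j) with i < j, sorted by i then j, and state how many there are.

count = 13; pairs: (0,3), (0,4), (0,5), (1,4), (1,5), (1,6), (2,4), (2,5), (2,6), (2,7), (3,5), (3,6), (3,7)

α = atan 0.7 = 34.99°;  2α = 69.98°
n_0 = (+0.5408, +0.8412)
n_1 = (-0.0241, +0.9997)
n_2 = (-0.6047, +0.7964)
n_3 = (-1.0000, -0.0065)
n_4 = (-0.2034, -0.9791)
n_5 = (+0.5547, -0.8321)
n_6 = (+0.8234, -0.5675)
n_7 = (+0.9967, +0.0818)
  (0,1): δ = 145.88°  ·
  (0,2): δ = 110.06°  ·
  (0,3): δ = 56.89°  ✓
  (0,4): δ = 21.00°  ✓
  (0,5): δ = 66.43°  ✓
  (0,6): δ = 88.16°  ·
  (0,7): δ = 127.42°  ·
  (1,2): δ = 144.17°  ·
  (1,3): δ = 91.01°  ·
  (1,4): δ = 13.12°  ✓
  (1,5): δ = 32.31°  ✓
  (1,6): δ = 54.05°  ✓
  (1,7): δ = 93.31°  ·
  (2,3): δ = 126.84°  ·
  (2,4): δ = 48.95°  ✓
  (2,5): δ = 3.52°  ✓
  (2,6): δ = 18.22°  ✓
  (2,7): δ = 57.48°  ✓
  (3,4): δ = 102.11°  ·
  (3,5): δ = 56.68°  ✓
  (3,6): δ = 34.95°  ✓
  (3,7): δ = 4.32°  ✓
  (4,5): δ = 134.57°  ·
  (4,6): δ = 112.84°  ·
  (4,7): δ = 73.57°  ·
  (5,6): δ = 158.26°  ·
  (5,7): δ = 119.00°  ·
  (6,7): δ = 140.74°  ·
antipodal pairs: 13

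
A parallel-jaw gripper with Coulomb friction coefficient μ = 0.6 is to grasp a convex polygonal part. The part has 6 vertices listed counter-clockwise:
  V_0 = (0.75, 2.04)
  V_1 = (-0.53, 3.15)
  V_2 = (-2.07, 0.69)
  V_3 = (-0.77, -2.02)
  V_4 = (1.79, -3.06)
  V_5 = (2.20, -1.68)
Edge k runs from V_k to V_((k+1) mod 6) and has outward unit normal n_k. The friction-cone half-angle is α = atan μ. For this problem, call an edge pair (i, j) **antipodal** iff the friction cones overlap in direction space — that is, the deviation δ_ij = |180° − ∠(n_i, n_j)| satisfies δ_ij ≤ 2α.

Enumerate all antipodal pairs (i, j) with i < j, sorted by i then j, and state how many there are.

α = atan 0.6 = 30.96°;  2α = 61.93°
n_0 = (+0.6552, +0.7555)
n_1 = (-0.8476, +0.5306)
n_2 = (-0.9016, -0.4325)
n_3 = (-0.3764, -0.9265)
n_4 = (+0.9586, -0.2848)
n_5 = (+0.9317, +0.3632)
  (0,1): δ = 81.12°  ·
  (0,2): δ = 23.44°  ✓
  (0,3): δ = 18.82°  ✓
  (0,4): δ = 114.38°  ·
  (0,5): δ = 152.23°  ·
  (1,2): δ = 122.33°  ·
  (1,3): δ = 80.06°  ·
  (1,4): δ = 15.50°  ✓
  (1,5): δ = 53.34°  ✓
  (2,3): δ = 137.74°  ·
  (2,4): δ = 42.17°  ✓
  (2,5): δ = 4.33°  ✓
  (3,4): δ = 84.44°  ·
  (3,5): δ = 46.60°  ✓
  (4,5): δ = 142.16°  ·
antipodal pairs: 7

count = 7; pairs: (0,2), (0,3), (1,4), (1,5), (2,4), (2,5), (3,5)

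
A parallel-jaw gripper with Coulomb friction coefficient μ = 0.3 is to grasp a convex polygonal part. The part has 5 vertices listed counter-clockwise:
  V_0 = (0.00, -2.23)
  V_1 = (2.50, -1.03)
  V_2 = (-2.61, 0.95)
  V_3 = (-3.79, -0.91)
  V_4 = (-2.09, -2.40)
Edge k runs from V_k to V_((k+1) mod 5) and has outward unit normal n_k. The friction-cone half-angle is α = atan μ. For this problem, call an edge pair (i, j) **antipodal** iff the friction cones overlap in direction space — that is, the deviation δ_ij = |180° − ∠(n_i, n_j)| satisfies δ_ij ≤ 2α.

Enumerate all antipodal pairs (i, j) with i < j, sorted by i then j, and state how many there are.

count = 3; pairs: (0,2), (1,3), (1,4)

α = atan 0.3 = 16.70°;  2α = 33.40°
n_0 = (+0.4327, -0.9015)
n_1 = (+0.3613, +0.9324)
n_2 = (-0.8444, +0.5357)
n_3 = (-0.6591, -0.7520)
n_4 = (+0.0811, -0.9967)
  (0,1): δ = 46.82°  ·
  (0,2): δ = 31.97°  ✓
  (0,3): δ = 113.13°  ·
  (0,4): δ = 159.01°  ·
  (1,2): δ = 101.21°  ·
  (1,3): δ = 20.05°  ✓
  (1,4): δ = 25.83°  ✓
  (2,3): δ = 98.84°  ·
  (2,4): δ = 52.96°  ·
  (3,4): δ = 134.12°  ·
antipodal pairs: 3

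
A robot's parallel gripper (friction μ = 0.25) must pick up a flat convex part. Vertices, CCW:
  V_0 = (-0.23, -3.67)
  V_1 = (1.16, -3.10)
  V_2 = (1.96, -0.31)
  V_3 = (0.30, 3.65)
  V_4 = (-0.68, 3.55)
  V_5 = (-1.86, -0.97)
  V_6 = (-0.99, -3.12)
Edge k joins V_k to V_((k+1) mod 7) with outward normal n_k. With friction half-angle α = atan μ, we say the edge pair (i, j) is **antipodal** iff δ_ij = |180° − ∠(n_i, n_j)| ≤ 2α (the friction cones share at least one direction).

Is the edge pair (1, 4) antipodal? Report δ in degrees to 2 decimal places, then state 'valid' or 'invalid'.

δ = 1.37°, valid

α = atan 0.25 = 14.04°;  2α = 28.07°
edge 1: e_1 = (+0.80, +2.79);  n_1 = (+0.9613, -0.2756)
edge 4: e_4 = (-1.18, -4.52);  n_4 = (-0.9676, +0.2526)
∠(n_1, n_4) = 178.63°
δ = |180° − 178.63°| = 1.37°
1.37° ≤ 2α = 28.07°  →  valid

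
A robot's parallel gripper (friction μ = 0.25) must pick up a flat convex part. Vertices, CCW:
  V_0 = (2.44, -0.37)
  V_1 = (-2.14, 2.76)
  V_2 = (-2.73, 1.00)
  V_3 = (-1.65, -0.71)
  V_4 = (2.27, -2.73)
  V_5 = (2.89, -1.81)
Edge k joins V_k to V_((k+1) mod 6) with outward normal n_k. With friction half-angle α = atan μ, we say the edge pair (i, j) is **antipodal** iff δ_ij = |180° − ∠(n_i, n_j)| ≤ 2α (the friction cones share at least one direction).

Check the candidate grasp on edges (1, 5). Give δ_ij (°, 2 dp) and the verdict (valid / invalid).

α = atan 0.25 = 14.04°;  2α = 28.07°
edge 1: e_1 = (-0.59, -1.76);  n_1 = (-0.9481, +0.3178)
edge 5: e_5 = (-0.45, +1.44);  n_5 = (+0.9545, +0.2983)
∠(n_1, n_5) = 144.11°
δ = |180° − 144.11°| = 35.89°
35.89° > 2α = 28.07°  →  invalid

δ = 35.89°, invalid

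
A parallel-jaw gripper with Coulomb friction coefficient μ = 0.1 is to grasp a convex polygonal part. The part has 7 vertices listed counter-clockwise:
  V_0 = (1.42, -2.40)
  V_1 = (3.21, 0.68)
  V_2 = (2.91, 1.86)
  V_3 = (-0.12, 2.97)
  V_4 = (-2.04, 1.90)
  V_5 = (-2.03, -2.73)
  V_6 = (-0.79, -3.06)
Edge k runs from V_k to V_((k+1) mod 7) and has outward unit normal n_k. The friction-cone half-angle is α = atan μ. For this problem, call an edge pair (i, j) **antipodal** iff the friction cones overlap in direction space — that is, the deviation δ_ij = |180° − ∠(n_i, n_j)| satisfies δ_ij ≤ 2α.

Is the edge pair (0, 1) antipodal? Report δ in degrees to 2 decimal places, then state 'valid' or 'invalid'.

α = atan 0.1 = 5.71°;  2α = 11.42°
edge 0: e_0 = (+1.79, +3.08);  n_0 = (+0.8646, -0.5025)
edge 1: e_1 = (-0.30, +1.18);  n_1 = (+0.9692, +0.2464)
∠(n_0, n_1) = 44.43°
δ = |180° − 44.43°| = 135.57°
135.57° > 2α = 11.42°  →  invalid

δ = 135.57°, invalid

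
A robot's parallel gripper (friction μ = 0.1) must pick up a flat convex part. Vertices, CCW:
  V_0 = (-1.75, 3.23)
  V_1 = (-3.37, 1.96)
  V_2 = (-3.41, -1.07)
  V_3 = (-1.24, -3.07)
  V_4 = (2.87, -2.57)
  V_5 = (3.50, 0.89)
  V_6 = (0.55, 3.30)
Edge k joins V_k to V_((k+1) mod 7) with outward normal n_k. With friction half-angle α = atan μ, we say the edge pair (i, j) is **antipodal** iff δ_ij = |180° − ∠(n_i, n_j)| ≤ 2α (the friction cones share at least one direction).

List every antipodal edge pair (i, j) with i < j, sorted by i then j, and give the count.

count = 3; pairs: (1,4), (2,5), (3,6)

α = atan 0.1 = 5.71°;  2α = 11.42°
n_0 = (-0.6170, +0.7870)
n_1 = (-0.9999, +0.0132)
n_2 = (-0.6777, -0.7353)
n_3 = (+0.1208, -0.9927)
n_4 = (+0.9838, -0.1791)
n_5 = (+0.6327, +0.7744)
n_6 = (-0.0304, +0.9995)
  (0,1): δ = 128.85°  ·
  (0,2): δ = 80.76°  ·
  (0,3): δ = 31.16°  ·
  (0,4): δ = 41.59°  ·
  (0,5): δ = 102.66°  ·
  (0,6): δ = 143.65°  ·
  (1,2): δ = 131.91°  ·
  (1,3): δ = 82.31°  ·
  (1,4): δ = 9.56°  ✓
  (1,5): δ = 51.51°  ·
  (1,6): δ = 92.50°  ·
  (2,3): δ = 130.40°  ·
  (2,4): δ = 57.65°  ·
  (2,5): δ = 3.42°  ✓
  (2,6): δ = 44.41°  ·
  (3,4): δ = 107.26°  ·
  (3,5): δ = 46.18°  ·
  (3,6): δ = 5.19°  ✓
  (4,5): δ = 118.93°  ·
  (4,6): δ = 77.94°  ·
  (5,6): δ = 139.01°  ·
antipodal pairs: 3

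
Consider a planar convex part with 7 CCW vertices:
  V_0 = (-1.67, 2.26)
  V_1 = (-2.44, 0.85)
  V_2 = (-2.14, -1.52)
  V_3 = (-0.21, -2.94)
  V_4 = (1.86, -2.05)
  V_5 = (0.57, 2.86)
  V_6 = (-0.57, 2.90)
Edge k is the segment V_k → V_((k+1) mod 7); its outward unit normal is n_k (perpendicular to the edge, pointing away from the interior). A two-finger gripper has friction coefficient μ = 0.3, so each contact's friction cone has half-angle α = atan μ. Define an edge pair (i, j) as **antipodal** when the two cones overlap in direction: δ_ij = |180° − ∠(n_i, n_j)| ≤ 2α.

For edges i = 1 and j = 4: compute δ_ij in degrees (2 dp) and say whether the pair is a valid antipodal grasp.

δ = 7.51°, valid

α = atan 0.3 = 16.70°;  2α = 33.40°
edge 1: e_1 = (+0.30, -2.37);  n_1 = (-0.9921, -0.1256)
edge 4: e_4 = (-1.29, +4.91);  n_4 = (+0.9672, +0.2541)
∠(n_1, n_4) = 172.49°
δ = |180° − 172.49°| = 7.51°
7.51° ≤ 2α = 33.40°  →  valid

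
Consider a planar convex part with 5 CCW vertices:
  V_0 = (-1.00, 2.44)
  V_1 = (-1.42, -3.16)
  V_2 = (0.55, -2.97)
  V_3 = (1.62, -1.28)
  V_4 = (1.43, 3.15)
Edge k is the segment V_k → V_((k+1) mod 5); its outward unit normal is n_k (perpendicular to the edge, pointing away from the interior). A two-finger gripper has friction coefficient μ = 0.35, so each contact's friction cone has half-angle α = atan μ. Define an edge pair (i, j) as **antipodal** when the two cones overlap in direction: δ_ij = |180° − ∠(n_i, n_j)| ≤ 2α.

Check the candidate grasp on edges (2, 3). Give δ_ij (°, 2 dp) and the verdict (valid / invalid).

δ = 145.20°, invalid

α = atan 0.35 = 19.29°;  2α = 38.58°
edge 2: e_2 = (+1.07, +1.69);  n_2 = (+0.8449, -0.5349)
edge 3: e_3 = (-0.19, +4.43);  n_3 = (+0.9991, +0.0428)
∠(n_2, n_3) = 34.80°
δ = |180° − 34.80°| = 145.20°
145.20° > 2α = 38.58°  →  invalid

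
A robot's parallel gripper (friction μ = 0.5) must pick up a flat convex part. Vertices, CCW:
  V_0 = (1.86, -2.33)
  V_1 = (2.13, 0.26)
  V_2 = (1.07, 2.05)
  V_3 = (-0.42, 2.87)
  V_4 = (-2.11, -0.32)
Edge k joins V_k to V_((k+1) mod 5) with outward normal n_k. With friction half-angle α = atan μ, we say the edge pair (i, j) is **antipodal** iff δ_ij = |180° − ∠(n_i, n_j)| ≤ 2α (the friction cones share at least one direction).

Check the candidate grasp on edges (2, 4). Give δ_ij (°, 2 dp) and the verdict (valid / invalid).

α = atan 0.5 = 26.57°;  2α = 53.13°
edge 2: e_2 = (-1.49, +0.82);  n_2 = (+0.4821, +0.8761)
edge 4: e_4 = (+3.97, -2.01);  n_4 = (-0.4517, -0.8922)
∠(n_2, n_4) = 178.03°
δ = |180° − 178.03°| = 1.97°
1.97° ≤ 2α = 53.13°  →  valid

δ = 1.97°, valid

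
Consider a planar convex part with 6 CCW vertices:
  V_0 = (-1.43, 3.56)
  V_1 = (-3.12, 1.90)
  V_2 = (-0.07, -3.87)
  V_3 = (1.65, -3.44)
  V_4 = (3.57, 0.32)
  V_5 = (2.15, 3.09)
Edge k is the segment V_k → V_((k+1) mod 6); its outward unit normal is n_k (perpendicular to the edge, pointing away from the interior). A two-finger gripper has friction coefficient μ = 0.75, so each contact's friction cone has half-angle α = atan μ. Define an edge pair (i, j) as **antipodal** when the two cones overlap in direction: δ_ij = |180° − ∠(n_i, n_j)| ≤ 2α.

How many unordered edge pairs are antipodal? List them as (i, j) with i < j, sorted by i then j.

count = 8; pairs: (0,2), (0,3), (0,4), (1,3), (1,4), (1,5), (2,5), (3,5)

α = atan 0.75 = 36.87°;  2α = 73.74°
n_0 = (-0.7007, +0.7134)
n_1 = (-0.8841, -0.4673)
n_2 = (+0.2425, -0.9701)
n_3 = (+0.8906, -0.4548)
n_4 = (+0.8899, +0.4562)
n_5 = (+0.1302, +0.9915)
  (0,1): δ = 106.63°  ·
  (0,2): δ = 30.45°  ✓
  (0,3): δ = 18.46°  ✓
  (0,4): δ = 72.65°  ✓
  (0,5): δ = 128.03°  ·
  (1,2): δ = 103.82°  ·
  (1,3): δ = 54.91°  ✓
  (1,4): δ = 0.72°  ✓
  (1,5): δ = 54.66°  ✓
  (2,3): δ = 131.09°  ·
  (2,4): δ = 76.89°  ·
  (2,5): δ = 21.52°  ✓
  (3,4): δ = 125.81°  ·
  (3,5): δ = 70.43°  ✓
  (4,5): δ = 124.62°  ·
antipodal pairs: 8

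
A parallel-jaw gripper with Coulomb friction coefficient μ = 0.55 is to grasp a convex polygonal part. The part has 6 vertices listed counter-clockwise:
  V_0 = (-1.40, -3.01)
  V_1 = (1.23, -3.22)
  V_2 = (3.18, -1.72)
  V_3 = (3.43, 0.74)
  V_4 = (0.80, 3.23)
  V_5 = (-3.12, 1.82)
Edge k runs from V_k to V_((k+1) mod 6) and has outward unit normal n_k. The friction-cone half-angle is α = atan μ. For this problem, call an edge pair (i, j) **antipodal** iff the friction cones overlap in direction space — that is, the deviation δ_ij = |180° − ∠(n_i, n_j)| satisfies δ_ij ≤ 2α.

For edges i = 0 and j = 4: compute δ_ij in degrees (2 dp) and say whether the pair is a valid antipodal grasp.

α = atan 0.55 = 28.81°;  2α = 57.62°
edge 0: e_0 = (+2.63, -0.21);  n_0 = (-0.0796, -0.9968)
edge 4: e_4 = (-3.92, -1.41);  n_4 = (-0.3385, +0.9410)
∠(n_0, n_4) = 155.65°
δ = |180° − 155.65°| = 24.35°
24.35° ≤ 2α = 57.62°  →  valid

δ = 24.35°, valid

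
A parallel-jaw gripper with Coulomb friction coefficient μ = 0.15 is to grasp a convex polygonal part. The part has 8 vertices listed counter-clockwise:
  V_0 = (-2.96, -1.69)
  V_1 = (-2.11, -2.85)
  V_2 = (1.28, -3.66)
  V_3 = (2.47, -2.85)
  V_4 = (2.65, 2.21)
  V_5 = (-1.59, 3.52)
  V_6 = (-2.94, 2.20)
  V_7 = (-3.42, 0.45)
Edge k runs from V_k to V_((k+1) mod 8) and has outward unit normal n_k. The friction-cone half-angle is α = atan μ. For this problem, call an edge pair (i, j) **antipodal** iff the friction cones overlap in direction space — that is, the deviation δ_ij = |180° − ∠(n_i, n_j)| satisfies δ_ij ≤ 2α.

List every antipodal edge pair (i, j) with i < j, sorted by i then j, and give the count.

count = 4; pairs: (1,4), (2,5), (3,6), (3,7)

α = atan 0.15 = 8.53°;  2α = 17.06°
n_0 = (-0.8066, -0.5911)
n_1 = (-0.2324, -0.9726)
n_2 = (+0.5627, -0.8267)
n_3 = (+0.9994, -0.0356)
n_4 = (+0.2952, +0.9554)
n_5 = (-0.6991, +0.7150)
n_6 = (-0.9644, +0.2645)
n_7 = (-0.9777, -0.2102)
  (0,1): δ = 139.67°  ·
  (0,2): δ = 91.99°  ·
  (0,3): δ = 38.27°  ·
  (0,4): δ = 36.60°  ·
  (0,5): δ = 98.12°  ·
  (0,6): δ = 128.43°  ·
  (0,7): δ = 155.90°  ·
  (1,2): δ = 132.32°  ·
  (1,3): δ = 78.60°  ·
  (1,4): δ = 3.73°  ✓
  (1,5): δ = 57.79°  ·
  (1,6): δ = 88.10°  ·
  (1,7): δ = 115.57°  ·
  (2,3): δ = 126.28°  ·
  (2,4): δ = 51.41°  ·
  (2,5): δ = 10.11°  ✓
  (2,6): δ = 40.42°  ·
  (2,7): δ = 67.89°  ·
  (3,4): δ = 105.13°  ·
  (3,5): δ = 43.61°  ·
  (3,6): δ = 13.30°  ✓
  (3,7): δ = 14.17°  ✓
  (4,5): δ = 118.47°  ·
  (4,6): δ = 88.17°  ·
  (4,7): δ = 60.70°  ·
  (5,6): δ = 149.69°  ·
  (5,7): δ = 122.22°  ·
  (6,7): δ = 152.53°  ·
antipodal pairs: 4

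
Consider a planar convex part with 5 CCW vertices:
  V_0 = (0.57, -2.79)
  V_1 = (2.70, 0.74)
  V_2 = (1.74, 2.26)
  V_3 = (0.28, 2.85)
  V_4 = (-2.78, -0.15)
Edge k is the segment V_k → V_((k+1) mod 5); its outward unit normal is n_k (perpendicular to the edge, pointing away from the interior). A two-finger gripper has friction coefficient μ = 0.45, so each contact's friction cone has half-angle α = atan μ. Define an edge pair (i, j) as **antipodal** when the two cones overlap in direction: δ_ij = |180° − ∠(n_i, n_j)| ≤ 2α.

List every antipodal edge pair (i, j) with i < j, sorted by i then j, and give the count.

α = atan 0.45 = 24.23°;  2α = 48.46°
n_0 = (+0.8562, -0.5166)
n_1 = (+0.8455, +0.5340)
n_2 = (+0.3747, +0.9272)
n_3 = (-0.7001, +0.7141)
n_4 = (-0.6190, -0.7854)
  (0,1): δ = 116.62°  ·
  (0,2): δ = 80.90°  ·
  (0,3): δ = 14.46°  ✓
  (0,4): δ = 82.87°  ·
  (1,2): δ = 144.28°  ·
  (1,3): δ = 77.84°  ·
  (1,4): δ = 19.48°  ✓
  (2,3): δ = 113.56°  ·
  (2,4): δ = 16.24°  ✓
  (3,4): δ = 82.67°  ·
antipodal pairs: 3

count = 3; pairs: (0,3), (1,4), (2,4)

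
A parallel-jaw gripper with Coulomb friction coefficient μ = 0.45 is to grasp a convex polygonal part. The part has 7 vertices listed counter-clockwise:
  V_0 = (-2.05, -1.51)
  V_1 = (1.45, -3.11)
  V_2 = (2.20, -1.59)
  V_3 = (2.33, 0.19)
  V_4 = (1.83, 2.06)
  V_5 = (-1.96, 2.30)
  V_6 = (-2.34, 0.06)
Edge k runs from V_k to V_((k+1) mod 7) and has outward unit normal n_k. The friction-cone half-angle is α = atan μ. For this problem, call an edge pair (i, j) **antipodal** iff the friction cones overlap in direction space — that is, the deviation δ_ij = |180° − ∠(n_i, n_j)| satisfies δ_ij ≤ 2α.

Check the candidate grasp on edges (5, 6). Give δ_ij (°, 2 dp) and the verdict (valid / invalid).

α = atan 0.45 = 24.23°;  2α = 48.46°
edge 5: e_5 = (-0.38, -2.24);  n_5 = (-0.9859, +0.1673)
edge 6: e_6 = (+0.29, -1.57);  n_6 = (-0.9834, -0.1816)
∠(n_5, n_6) = 20.09°
δ = |180° − 20.09°| = 159.91°
159.91° > 2α = 48.46°  →  invalid

δ = 159.91°, invalid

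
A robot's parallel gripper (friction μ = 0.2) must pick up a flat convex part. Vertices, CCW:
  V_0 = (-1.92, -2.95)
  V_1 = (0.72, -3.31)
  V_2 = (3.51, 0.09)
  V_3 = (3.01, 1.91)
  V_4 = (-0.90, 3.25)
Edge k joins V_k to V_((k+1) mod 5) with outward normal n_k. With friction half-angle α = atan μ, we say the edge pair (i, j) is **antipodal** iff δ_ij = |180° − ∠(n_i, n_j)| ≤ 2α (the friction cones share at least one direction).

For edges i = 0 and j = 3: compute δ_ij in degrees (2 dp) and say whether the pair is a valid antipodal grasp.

α = atan 0.2 = 11.31°;  2α = 22.62°
edge 0: e_0 = (+2.64, -0.36);  n_0 = (-0.1351, -0.9908)
edge 3: e_3 = (-3.91, +1.34);  n_3 = (+0.3242, +0.9460)
∠(n_0, n_3) = 168.85°
δ = |180° − 168.85°| = 11.15°
11.15° ≤ 2α = 22.62°  →  valid

δ = 11.15°, valid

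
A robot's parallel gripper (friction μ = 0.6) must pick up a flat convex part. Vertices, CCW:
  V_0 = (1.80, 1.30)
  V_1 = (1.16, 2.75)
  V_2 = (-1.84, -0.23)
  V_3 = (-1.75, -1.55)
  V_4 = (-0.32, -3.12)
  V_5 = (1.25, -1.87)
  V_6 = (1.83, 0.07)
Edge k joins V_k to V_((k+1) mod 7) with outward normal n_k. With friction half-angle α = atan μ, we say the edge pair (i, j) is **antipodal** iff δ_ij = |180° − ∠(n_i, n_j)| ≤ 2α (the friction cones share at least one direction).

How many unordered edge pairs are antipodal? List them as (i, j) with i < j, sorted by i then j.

α = atan 0.6 = 30.96°;  2α = 61.93°
n_0 = (+0.9148, +0.4038)
n_1 = (-0.7047, +0.7095)
n_2 = (-0.9977, -0.0680)
n_3 = (-0.7393, -0.6734)
n_4 = (+0.6229, -0.7823)
n_5 = (+0.9581, -0.2864)
n_6 = (+0.9997, +0.0244)
  (0,1): δ = 69.01°  ·
  (0,2): δ = 19.92°  ✓
  (0,3): δ = 18.51°  ✓
  (0,4): δ = 104.71°  ·
  (0,5): δ = 139.54°  ·
  (0,6): δ = 157.58°  ·
  (1,2): δ = 130.91°  ·
  (1,3): δ = 92.48°  ·
  (1,4): δ = 6.28°  ✓
  (1,5): δ = 28.55°  ✓
  (1,6): δ = 46.59°  ✓
  (2,3): δ = 141.57°  ·
  (2,4): δ = 55.37°  ✓
  (2,5): δ = 20.55°  ✓
  (2,6): δ = 2.50°  ✓
  (3,4): δ = 93.80°  ·
  (3,5): δ = 58.97°  ✓
  (3,6): δ = 40.93°  ✓
  (4,5): δ = 145.17°  ·
  (4,6): δ = 127.13°  ·
  (5,6): δ = 161.96°  ·
antipodal pairs: 10

count = 10; pairs: (0,2), (0,3), (1,4), (1,5), (1,6), (2,4), (2,5), (2,6), (3,5), (3,6)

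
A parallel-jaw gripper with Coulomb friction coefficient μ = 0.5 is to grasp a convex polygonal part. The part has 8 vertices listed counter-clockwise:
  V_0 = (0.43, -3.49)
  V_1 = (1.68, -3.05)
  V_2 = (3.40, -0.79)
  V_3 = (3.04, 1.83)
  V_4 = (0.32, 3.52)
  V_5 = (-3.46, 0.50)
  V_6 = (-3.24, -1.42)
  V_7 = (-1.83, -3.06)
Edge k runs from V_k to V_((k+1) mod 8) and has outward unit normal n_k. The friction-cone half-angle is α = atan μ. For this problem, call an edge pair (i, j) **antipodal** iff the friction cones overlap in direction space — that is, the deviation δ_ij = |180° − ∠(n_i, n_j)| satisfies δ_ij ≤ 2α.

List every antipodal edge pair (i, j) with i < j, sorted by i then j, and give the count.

count = 10; pairs: (0,3), (0,4), (1,4), (1,5), (2,5), (2,6), (3,5), (3,6), (3,7), (4,7)

α = atan 0.5 = 26.57°;  2α = 53.13°
n_0 = (+0.3320, -0.9433)
n_1 = (+0.7958, -0.6056)
n_2 = (+0.9907, +0.1361)
n_3 = (+0.5278, +0.8494)
n_4 = (-0.6242, +0.7813)
n_5 = (-0.9935, -0.1138)
n_6 = (-0.7583, -0.6519)
n_7 = (-0.1869, -0.9824)
  (0,1): δ = 146.67°  ·
  (0,2): δ = 101.57°  ·
  (0,3): δ = 51.25°  ✓
  (0,4): δ = 19.23°  ✓
  (0,5): δ = 77.14°  ·
  (0,6): δ = 111.30°  ·
  (0,7): δ = 149.84°  ·
  (1,2): δ = 134.90°  ·
  (1,3): δ = 84.58°  ·
  (1,4): δ = 14.10°  ✓
  (1,5): δ = 43.81°  ✓
  (1,6): δ = 77.96°  ·
  (1,7): δ = 116.50°  ·
  (2,3): δ = 129.68°  ·
  (2,4): δ = 59.20°  ·
  (2,5): δ = 1.29°  ✓
  (2,6): δ = 32.86°  ✓
  (2,7): δ = 71.40°  ·
  (3,4): δ = 109.52°  ·
  (3,5): δ = 51.61°  ✓
  (3,6): δ = 17.46°  ✓
  (3,7): δ = 21.08°  ✓
  (4,5): δ = 122.09°  ·
  (4,6): δ = 87.94°  ·
  (4,7): δ = 49.40°  ✓
  (5,6): δ = 145.85°  ·
  (5,7): δ = 107.31°  ·
  (6,7): δ = 141.46°  ·
antipodal pairs: 10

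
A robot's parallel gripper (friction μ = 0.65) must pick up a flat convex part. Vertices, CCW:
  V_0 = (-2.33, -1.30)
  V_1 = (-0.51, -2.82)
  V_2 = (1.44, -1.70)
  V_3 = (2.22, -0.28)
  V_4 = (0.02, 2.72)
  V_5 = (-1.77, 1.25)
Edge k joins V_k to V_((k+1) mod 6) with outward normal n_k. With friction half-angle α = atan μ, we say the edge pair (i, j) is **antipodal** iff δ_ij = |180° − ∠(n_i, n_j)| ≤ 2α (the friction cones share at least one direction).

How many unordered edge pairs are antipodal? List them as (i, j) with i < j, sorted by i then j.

α = atan 0.65 = 33.02°;  2α = 66.05°
n_0 = (-0.6410, -0.7675)
n_1 = (+0.4981, -0.8671)
n_2 = (+0.8765, -0.4814)
n_3 = (+0.8064, +0.5914)
n_4 = (-0.6346, +0.7728)
n_5 = (-0.9767, +0.2145)
  (0,1): δ = 110.26°  ·
  (0,2): δ = 78.91°  ·
  (0,3): δ = 13.88°  ✓
  (0,4): δ = 79.26°  ·
  (0,5): δ = 117.48°  ·
  (1,2): δ = 148.65°  ·
  (1,3): δ = 83.62°  ·
  (1,4): δ = 9.52°  ✓
  (1,5): δ = 47.74°  ✓
  (2,3): δ = 114.97°  ·
  (2,4): δ = 21.83°  ✓
  (2,5): δ = 16.39°  ✓
  (3,4): δ = 86.86°  ·
  (3,5): δ = 48.64°  ✓
  (4,5): δ = 141.78°  ·
antipodal pairs: 6

count = 6; pairs: (0,3), (1,4), (1,5), (2,4), (2,5), (3,5)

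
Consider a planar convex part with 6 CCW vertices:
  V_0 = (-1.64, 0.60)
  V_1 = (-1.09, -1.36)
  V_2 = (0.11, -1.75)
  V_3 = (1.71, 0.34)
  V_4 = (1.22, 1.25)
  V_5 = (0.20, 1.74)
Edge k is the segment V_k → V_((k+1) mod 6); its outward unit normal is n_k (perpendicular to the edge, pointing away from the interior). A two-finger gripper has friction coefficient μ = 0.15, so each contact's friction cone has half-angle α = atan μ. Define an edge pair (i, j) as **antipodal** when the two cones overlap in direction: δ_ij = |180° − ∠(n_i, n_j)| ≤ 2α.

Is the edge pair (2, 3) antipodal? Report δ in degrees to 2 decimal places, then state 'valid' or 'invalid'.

α = atan 0.15 = 8.53°;  2α = 17.06°
edge 2: e_2 = (+1.60, +2.09);  n_2 = (+0.7940, -0.6079)
edge 3: e_3 = (-0.49, +0.91);  n_3 = (+0.8805, +0.4741)
∠(n_2, n_3) = 65.74°
δ = |180° − 65.74°| = 114.26°
114.26° > 2α = 17.06°  →  invalid

δ = 114.26°, invalid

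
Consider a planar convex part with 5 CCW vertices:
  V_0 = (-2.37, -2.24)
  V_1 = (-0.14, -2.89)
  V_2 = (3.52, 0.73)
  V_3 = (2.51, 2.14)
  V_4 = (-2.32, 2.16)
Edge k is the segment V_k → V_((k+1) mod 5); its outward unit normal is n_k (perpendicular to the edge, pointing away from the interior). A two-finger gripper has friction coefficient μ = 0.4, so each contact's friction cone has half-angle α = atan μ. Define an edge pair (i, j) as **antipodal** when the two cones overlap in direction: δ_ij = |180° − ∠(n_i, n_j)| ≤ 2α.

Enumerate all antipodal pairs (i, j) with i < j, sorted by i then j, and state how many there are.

α = atan 0.4 = 21.80°;  2α = 43.60°
n_0 = (-0.2798, -0.9600)
n_1 = (+0.7032, -0.7110)
n_2 = (+0.8130, +0.5823)
n_3 = (+0.0041, +1.0000)
n_4 = (-0.9999, +0.0114)
  (0,1): δ = 119.06°  ·
  (0,2): δ = 38.14°  ✓
  (0,3): δ = 16.01°  ✓
  (0,4): δ = 105.60°  ·
  (1,2): δ = 99.07°  ·
  (1,3): δ = 44.92°  ·
  (1,4): δ = 44.66°  ·
  (2,3): δ = 125.85°  ·
  (2,4): δ = 36.27°  ✓
  (3,4): δ = 90.41°  ·
antipodal pairs: 3

count = 3; pairs: (0,2), (0,3), (2,4)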